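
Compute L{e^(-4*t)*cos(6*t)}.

(s + 4)/((s + 4)^2 + 36)

L{cos(6t)} = s/(s^2 + 36).
By the first shifting theorem, multiplying by e^(-4t) replaces s with s + 4.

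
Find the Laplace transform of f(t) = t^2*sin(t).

2*(3*s^2 - 1)/(s^2 + 1)^3

L{sin(t)} = 1/(s^2 + 1).
Then apply L{t^2·g(t)} = (-1)^2 d^2/ds^2[G(s)] with G(s) = 1/(s^2 + 1):
differentiating 2 times and applying the sign gives 2*(3*s^2 - 1)/(s^2 + 1)^3.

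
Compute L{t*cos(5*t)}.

L{cos(5t)} = s/(s^2 + 25).
Then apply L{t·g(t)} = -d/ds[G(s)] with G(s) = s/(s^2 + 25):
differentiating 1 time and applying the sign gives (s - 5)*(s + 5)/(s^2 + 25)^2.

(s - 5)*(s + 5)/(s^2 + 25)^2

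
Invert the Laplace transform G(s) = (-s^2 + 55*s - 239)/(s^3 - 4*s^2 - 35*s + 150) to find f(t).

Factor the denominator: s^3 - 4*s^2 - 35*s + 150 = (s - 5)^2*(s + 6).
Partial fraction decomposition gives [4/(s - 5)] + [(s - 5)^(-2)] + [-5/(s + 6)].
Invert each term: 4/(s - 5) ↔ 4e^(5t); 1/(s - 5)^2 ↔ t·e^(5t); -5/(s + 6) ↔ -5e^(-6t).

f(t) = t*exp(5*t) + 4*exp(5*t) - 5*exp(-6*t)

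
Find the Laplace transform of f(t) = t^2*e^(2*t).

2/(s - 2)^3

L{e^(2t)} = 1/(s - 2).
Then apply L{t^2·g(t)} = (-1)^2 d^2/ds^2[H(s)] with H(s) = 1/(s - 2):
differentiating 2 times and applying the sign gives 2/(s - 2)^3.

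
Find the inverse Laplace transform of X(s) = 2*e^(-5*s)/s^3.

The factor e^(-5s) signals a time shift by c = 5 (second shifting theorem).
L{t^2} = 2!/s^3 = 2/s^3, so L^-1{2/s^3} = t^2.
Hence the inverse is u(t - 5) times that function evaluated at t - 5.

Heaviside(t - 5)*((t - 5)^2)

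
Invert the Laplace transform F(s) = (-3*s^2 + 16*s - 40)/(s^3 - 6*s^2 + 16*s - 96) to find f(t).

f(t) = -exp(6*t) + sin(4*t) - 2*cos(4*t)

Factor the denominator: s^3 - 6*s^2 + 16*s - 96 = (s - 6)*(s^2 + 16).
Partial fraction decomposition gives [-1/(s - 6)] + [-2*s/(s^2 + 16)] + [4/(s^2 + 16)].
Invert each term: -1/(s - 6) ↔ -e^(6t); -2·s/(s^2 + 16) ↔ -2cos(4t); 1·4/(s^2 + 16) ↔ sin(4t).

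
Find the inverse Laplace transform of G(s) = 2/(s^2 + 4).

Since L{sin(2t)} = 2/(s^2 + 4), the inverse is sin(2*t).

sin(2*t)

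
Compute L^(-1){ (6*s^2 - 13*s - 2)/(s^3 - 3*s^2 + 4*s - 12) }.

exp(3*t) + sin(2*t) + 5*cos(2*t)

Factor the denominator: s^3 - 3*s^2 + 4*s - 12 = (s - 3)*(s^2 + 4).
Partial fraction decomposition gives [1/(s - 3)] + [5*s/(s^2 + 4)] + [2/(s^2 + 4)].
Invert each term: 1/(s - 3) ↔ e^(3t); 5·s/(s^2 + 4) ↔ 5cos(2t); 1·2/(s^2 + 4) ↔ sin(2t).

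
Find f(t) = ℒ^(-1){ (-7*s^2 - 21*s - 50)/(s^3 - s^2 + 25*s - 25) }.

Factor the denominator: s^3 - s^2 + 25*s - 25 = (s - 1)*(s^2 + 25).
Partial fraction decomposition gives [-3/(s - 1)] + [-4*s/(s^2 + 25)] + [-25/(s^2 + 25)].
Invert each term: -3/(s - 1) ↔ -3e^(t); -4·s/(s^2 + 25) ↔ -4cos(5t); -5·5/(s^2 + 25) ↔ -5sin(5t).

f(t) = -3*exp(t) - 5*sin(5*t) - 4*cos(5*t)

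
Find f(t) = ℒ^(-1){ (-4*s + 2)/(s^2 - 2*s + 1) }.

Factor the denominator: s^2 - 2*s + 1 = (s - 1)^2.
Partial fraction decomposition gives [-4/(s - 1)] + [-2/(s - 1)^2].
Invert each term: -4/(s - 1) ↔ -4e^(t); -2/(s - 1)^2 ↔ -2t·e^(t).

f(t) = -2*t*exp(t) - 4*exp(t)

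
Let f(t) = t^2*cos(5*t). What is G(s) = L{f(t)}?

L{cos(5t)} = s/(s^2 + 25).
Then apply L{t^2·g(t)} = (-1)^2 d^2/ds^2[H(s)] with H(s) = s/(s^2 + 25):
differentiating 2 times and applying the sign gives 2*s*(s^2 - 75)/(s^2 + 25)^3.

G(s) = 2*s*(s^2 - 75)/(s^2 + 25)^3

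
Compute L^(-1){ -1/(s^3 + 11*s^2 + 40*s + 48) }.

Factor the denominator: s^3 + 11*s^2 + 40*s + 48 = (s + 3)*(s + 4)^2.
Partial fraction decomposition gives [1/(s + 4)] + [(s + 4)^(-2)] + [-1/(s + 3)].
Invert each term: 1/(s + 4) ↔ e^(-4t); 1/(s + 4)^2 ↔ t·e^(-4t); -1/(s + 3) ↔ -e^(-3t).

t*exp(-4*t) - exp(-3*t) + exp(-4*t)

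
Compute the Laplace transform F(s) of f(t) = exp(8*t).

L{e^(8t)} = 1/(s - 8).

F(s) = 1/(s - 8)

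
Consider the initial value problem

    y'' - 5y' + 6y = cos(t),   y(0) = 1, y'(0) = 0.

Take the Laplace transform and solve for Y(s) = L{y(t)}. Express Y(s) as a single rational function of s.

Transform both sides with L{·}.
Using L{y''} = s^2 Y - s·y(0) - y'(0) and L{y'} = sY - y(0), with y(0) = 1, y'(0) = 0, the left side becomes (s^2 - 5*s + 6)Y - (s - 5).
The right side is L{cos(t)} = s/(s^2 + 1).
So (s^2 - 5*s + 6)Y = s/(s^2 + 1) + (s - 5).
Solve for Y(s) and write it as one ratio of polynomials.

Y(s) = (s^3 - 5*s^2 + 2*s - 5)/(s^4 - 5*s^3 + 7*s^2 - 5*s + 6)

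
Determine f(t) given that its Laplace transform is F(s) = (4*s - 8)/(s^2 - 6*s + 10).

f(t) = 4*exp(3*t)*sin(t) + 4*exp(3*t)*cos(t)

Complete the square in the denominator: s^2 - 6*s + 10 = (s - 3)^2 + 1^2.
Split the numerator to match: 4*s - 8 = 4·(s - 3) + 4·1.
Invert each term: 4·(s - 3)/((s - 3)^2 + 1) ↔ 4e^(3t)cos(t); 4·1/((s - 3)^2 + 1) ↔ 4e^(3t)sin(t).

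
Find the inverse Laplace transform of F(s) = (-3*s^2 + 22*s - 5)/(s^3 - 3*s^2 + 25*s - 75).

Factor the denominator: s^3 - 3*s^2 + 25*s - 75 = (s - 3)*(s^2 + 25).
Partial fraction decomposition gives [1/(s - 3)] + [-4*s/(s^2 + 25)] + [10/(s^2 + 25)].
Invert each term: 1/(s - 3) ↔ e^(3t); -4·s/(s^2 + 25) ↔ -4cos(5t); 2·5/(s^2 + 25) ↔ 2sin(5t).

exp(3*t) + 2*sin(5*t) - 4*cos(5*t)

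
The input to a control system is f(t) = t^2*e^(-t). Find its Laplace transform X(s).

X(s) = 2/(s + 1)^3

L{e^(-t)} = 1/(s + 1).
Then apply L{t^2·g(t)} = (-1)^2 d^2/ds^2[G(s)] with G(s) = 1/(s + 1):
differentiating 2 times and applying the sign gives 2/(s + 1)^3.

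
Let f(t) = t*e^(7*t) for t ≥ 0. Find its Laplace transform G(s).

G(s) = (s - 7)^(-2)

L{e^(7t)} = 1/(s - 7).
Then apply L{t·g(t)} = -d/ds[H(s)] with H(s) = 1/(s - 7):
differentiating 1 time and applying the sign gives (s - 7)^(-2).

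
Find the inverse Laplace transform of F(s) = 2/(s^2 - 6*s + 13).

Rewrite the denominator: s^2 - 6*s + 13 = (s - 3)^2 + 4.
The form in (s - 3) signals a first-shifting-theorem factor e^(3t).
Since L{sin(2t)} = 2/(s^2 + 4), the inverse is e^(3*t)*sin(2*t).

exp(3*t)*sin(2*t)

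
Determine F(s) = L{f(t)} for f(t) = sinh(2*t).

F(s) = 2/(s^2 - 4)

L{sinh(2t)} = 2/(s^2 - 4).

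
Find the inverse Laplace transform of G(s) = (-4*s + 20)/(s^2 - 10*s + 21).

Rewrite the denominator: s^2 - 10*s + 21 = (s - 5)^2 - 4.
The form in (s - 5) signals a first-shifting-theorem factor e^(5t).
Since L{cosh(2t)} = s/(s^2 - 4), the inverse is exp(5*t)*cosh(2*t), scaled by -4.

-4*exp(5*t)*cosh(2*t)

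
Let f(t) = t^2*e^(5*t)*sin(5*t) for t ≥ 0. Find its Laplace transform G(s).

G(s) = 10*(3*s^2 - 30*s + 50)/(s^2 - 10*s + 50)^3

L{sin(5t)} = 5/(s^2 + 25).
Multiplying by e^(5t) shifts s → s - 5, so L{e^(5*t)*sin(5*t)} = 5/((s - 5)^2 + 25).
Then apply L{t^2·g(t)} = (-1)^2 d^2/ds^2[H(s)] with H(s) = 5/((s - 5)^2 + 25):
differentiating 2 times and applying the sign gives 10*(3*s^2 - 30*s + 50)/(s^2 - 10*s + 50)^3.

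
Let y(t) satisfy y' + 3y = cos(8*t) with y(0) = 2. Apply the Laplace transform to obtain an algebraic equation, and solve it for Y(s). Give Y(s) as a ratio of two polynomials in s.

Y(s) = (2*s^2 + s + 128)/(s^3 + 3*s^2 + 64*s + 192)

Apply the Laplace transform to the equation.
The derivative rules (L{y'} = sY - y(0) = sY - 2) turn the left side into (s + 3)Y - (2).
The right side is L{cos(8*t)} = s/(s^2 + 64).
So (s + 3)Y = s/(s^2 + 64) + (2).
Solve for Y(s) and write it as one ratio of polynomials.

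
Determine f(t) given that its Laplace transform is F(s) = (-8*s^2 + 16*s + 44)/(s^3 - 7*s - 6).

Factor the denominator: s^3 - 7*s - 6 = (s - 3)*(s + 1)*(s + 2).
Partial fraction decomposition gives [-5/(s + 1)] + [-4/(s + 2)] + [1/(s - 3)].
Invert each term: -5/(s + 1) ↔ -5e^(-t); -4/(s + 2) ↔ -4e^(-2t); 1/(s - 3) ↔ e^(3t).

f(t) = exp(3*t) - 5*exp(-t) - 4*exp(-2*t)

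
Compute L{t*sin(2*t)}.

4*s/(s^2 + 4)^2

L{sin(2t)} = 2/(s^2 + 4).
Then apply L{t·g(t)} = -d/ds[G(s)] with G(s) = 2/(s^2 + 4):
differentiating 1 time and applying the sign gives 4*s/(s^2 + 4)^2.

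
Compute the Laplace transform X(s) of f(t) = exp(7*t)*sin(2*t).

X(s) = 2/((s - 7)^2 + 4)

L{sin(2t)} = 2/(s^2 + 4).
By the first shifting theorem, multiplying by e^(7t) replaces s with s - 7.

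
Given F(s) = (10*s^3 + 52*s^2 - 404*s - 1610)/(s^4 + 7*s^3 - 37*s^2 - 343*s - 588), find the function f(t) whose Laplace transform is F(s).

f(t) = exp(7*t) + 5*exp(-3*t) + 6*exp(-4*t) - 2*exp(-7*t)

Factor the denominator: s^4 + 7*s^3 - 37*s^2 - 343*s - 588 = (s - 7)*(s + 3)*(s + 4)*(s + 7).
Partial fraction decomposition gives [-2/(s + 7)] + [5/(s + 3)] + [6/(s + 4)] + [1/(s - 7)].
Invert each term: -2/(s + 7) ↔ -2e^(-7t); 5/(s + 3) ↔ 5e^(-3t); 6/(s + 4) ↔ 6e^(-4t); 1/(s - 7) ↔ e^(7t).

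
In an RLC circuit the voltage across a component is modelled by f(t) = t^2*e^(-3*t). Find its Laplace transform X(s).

L{e^(-3t)} = 1/(s + 3).
Then apply L{t^2·g(t)} = (-1)^2 d^2/ds^2[G(s)] with G(s) = 1/(s + 3):
differentiating 2 times and applying the sign gives 2/(s + 3)^3.

X(s) = 2/(s + 3)^3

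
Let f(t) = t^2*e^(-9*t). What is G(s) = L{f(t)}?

L{e^(-9t)} = 1/(s + 9).
Then apply L{t^2·g(t)} = (-1)^2 d^2/ds^2[H(s)] with H(s) = 1/(s + 9):
differentiating 2 times and applying the sign gives 2/(s + 9)^3.

G(s) = 2/(s + 9)^3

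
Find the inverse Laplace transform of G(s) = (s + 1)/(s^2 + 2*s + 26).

exp(-t)*cos(5*t)

Rewrite the denominator: s^2 + 2*s + 26 = (s + 1)^2 + 25.
The form in (s + 1) signals a first-shifting-theorem factor e^(-t).
Since L{cos(5t)} = s/(s^2 + 25), the inverse is e^(-t)*cos(5*t).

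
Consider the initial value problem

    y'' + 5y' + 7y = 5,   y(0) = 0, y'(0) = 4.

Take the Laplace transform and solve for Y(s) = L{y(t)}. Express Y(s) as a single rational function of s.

Transform both sides with L{·}.
Using L{y''} = s^2 Y - s·y(0) - y'(0) and L{y'} = sY - y(0), with y(0) = 0, y'(0) = 4, the left side becomes (s^2 + 5*s + 7)Y - (4).
The right side is L{5} = 5/s.
So (s^2 + 5*s + 7)Y = 5/s + (4).
Divide through and combine into a single rational function.

Y(s) = (4*s + 5)/(s^3 + 5*s^2 + 7*s)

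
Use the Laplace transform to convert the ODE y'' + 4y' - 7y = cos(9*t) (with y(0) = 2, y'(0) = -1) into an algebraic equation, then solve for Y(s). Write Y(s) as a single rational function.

Y(s) = (2*s^3 + 7*s^2 + 163*s + 567)/(s^4 + 4*s^3 + 74*s^2 + 324*s - 567)

Take the Laplace transform of both sides.
Using L{y''} = s^2 Y - s·y(0) - y'(0) and L{y'} = sY - y(0), with y(0) = 2, y'(0) = -1, the left side becomes (s^2 + 4*s - 7)Y - (2*s + 7).
The right side is L{cos(9*t)} = s/(s^2 + 81).
So (s^2 + 4*s - 7)Y = s/(s^2 + 81) + (2*s + 7).
Solve for Y(s) and write it as one ratio of polynomials.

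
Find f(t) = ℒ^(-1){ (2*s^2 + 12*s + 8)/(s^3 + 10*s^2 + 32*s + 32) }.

Factor the denominator: s^3 + 10*s^2 + 32*s + 32 = (s + 2)*(s + 4)^2.
Partial fraction decomposition gives [4/(s + 4)] + [4/(s + 4)^2] + [-2/(s + 2)].
Invert each term: 4/(s + 4) ↔ 4e^(-4t); 4/(s + 4)^2 ↔ 4t·e^(-4t); -2/(s + 2) ↔ -2e^(-2t).

f(t) = 4*t*exp(-4*t) - 2*exp(-2*t) + 4*exp(-4*t)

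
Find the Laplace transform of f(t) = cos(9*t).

s/(s^2 + 81)

L{cos(9t)} = s/(s^2 + 81).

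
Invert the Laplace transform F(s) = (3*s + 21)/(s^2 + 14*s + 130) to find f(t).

f(t) = 3*exp(-7*t)*cos(9*t)

Rewrite the denominator: s^2 + 14*s + 130 = (s + 7)^2 + 81.
The form in (s + 7) signals a first-shifting-theorem factor e^(-7t).
Since L{cos(9t)} = s/(s^2 + 81), the inverse is e^(-7*t)*cos(9*t), scaled by 3.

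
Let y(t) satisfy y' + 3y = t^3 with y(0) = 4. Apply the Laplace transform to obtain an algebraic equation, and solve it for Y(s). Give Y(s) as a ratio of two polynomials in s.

Y(s) = (4*s^4 + 6)/(s^5 + 3*s^4)

Transform both sides with L{·}.
With L{y'} = sY - y(0) = sY - 4: the LHS transforms to (s + 3)Y - (4).
The right side is L{t^3} = 6/s^4.
So (s + 3)Y = 6/s^4 + (4).
Solve for Y(s) and write it as one ratio of polynomials.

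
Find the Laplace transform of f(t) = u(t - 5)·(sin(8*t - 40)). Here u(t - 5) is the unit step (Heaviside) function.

8*exp(-5*s)/(s^2 + 64)

By the second shifting theorem, L{u(t - c)·g(t - c)} = e^(-cs)·G(s) with c = 5 and G(s) = L{g(t)}.
L{sin(8t)} = 8/(s^2 + 64).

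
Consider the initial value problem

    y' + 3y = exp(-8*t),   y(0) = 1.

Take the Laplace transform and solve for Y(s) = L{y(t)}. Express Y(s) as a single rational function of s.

Laplace-transform each side.
With L{y'} = sY - y(0) = sY - 1: the LHS transforms to (s + 3)Y - (1).
The right side is L{exp(-8*t)} = 1/(s + 8).
So (s + 3)Y = 1/(s + 8) + (1).
Solve for Y(s) and write it as one ratio of polynomials.

Y(s) = (s + 9)/(s^2 + 11*s + 24)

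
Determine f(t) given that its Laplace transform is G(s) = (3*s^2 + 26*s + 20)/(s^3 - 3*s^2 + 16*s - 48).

f(t) = 5*exp(3*t) + 5*sin(4*t) - 2*cos(4*t)

Factor the denominator: s^3 - 3*s^2 + 16*s - 48 = (s - 3)*(s^2 + 16).
Partial fraction decomposition gives [5/(s - 3)] + [-2*s/(s^2 + 16)] + [20/(s^2 + 16)].
Invert each term: 5/(s - 3) ↔ 5e^(3t); -2·s/(s^2 + 16) ↔ -2cos(4t); 5·4/(s^2 + 16) ↔ 5sin(4t).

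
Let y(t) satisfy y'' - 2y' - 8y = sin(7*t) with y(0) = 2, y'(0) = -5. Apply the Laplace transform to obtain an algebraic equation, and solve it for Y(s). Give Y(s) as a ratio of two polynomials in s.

Apply the Laplace transform to the equation.
With L{y''} = s^2 Y - s·y(0) - y'(0) and L{y'} = sY - y(0), with y(0) = 2, y'(0) = -5: the LHS transforms to (s^2 - 2*s - 8)Y - (2*s - 9).
The right side is L{sin(7*t)} = 7/(s^2 + 49).
So (s^2 - 2*s - 8)Y = 7/(s^2 + 49) + (2*s - 9).
Divide through and combine into a single rational function.

Y(s) = (2*s^3 - 9*s^2 + 98*s - 434)/(s^4 - 2*s^3 + 41*s^2 - 98*s - 392)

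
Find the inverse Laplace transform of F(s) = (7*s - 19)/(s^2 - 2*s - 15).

Factor the denominator: s^2 - 2*s - 15 = (s - 5)*(s + 3).
Partial fraction decomposition gives [2/(s - 5)] + [5/(s + 3)].
Invert each term: 2/(s - 5) ↔ 2e^(5t); 5/(s + 3) ↔ 5e^(-3t).

2*exp(5*t) + 5*exp(-3*t)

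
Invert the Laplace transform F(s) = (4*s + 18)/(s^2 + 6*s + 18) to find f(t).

Complete the square in the denominator: s^2 + 6*s + 18 = (s + 3)^2 + 3^2.
Split the numerator to match: 4*s + 18 = 4·(s + 3) + 2·3.
Invert each term: 4·(s + 3)/((s + 3)^2 + 9) ↔ 4e^(-3t)cos(3t); 2·3/((s + 3)^2 + 9) ↔ 2e^(-3t)sin(3t).

f(t) = 2*exp(-3*t)*sin(3*t) + 4*exp(-3*t)*cos(3*t)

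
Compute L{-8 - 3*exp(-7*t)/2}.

Apply the Laplace transform termwise.
L{-8} = -8/s; (-3/2)·[L{e^(-7t)} = 1/(s + 7)].

-3/(2*(s + 7)) - 8/s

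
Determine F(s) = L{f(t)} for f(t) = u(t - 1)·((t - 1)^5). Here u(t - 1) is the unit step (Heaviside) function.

By the second shifting theorem, L{u(t - c)·g(t - c)} = e^(-cs)·G(s) with c = 1 and G(s) = L{g(t)}.
L{t^5} = 5!/s^6 = 120/s^6.

F(s) = 120*exp(-s)/s^6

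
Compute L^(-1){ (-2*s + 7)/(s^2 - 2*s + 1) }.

Factor the denominator: s^2 - 2*s + 1 = (s - 1)^2.
Partial fraction decomposition gives [-2/(s - 1)] + [5/(s - 1)^2].
Invert each term: -2/(s - 1) ↔ -2e^(t); 5/(s - 1)^2 ↔ 5t·e^(t).

5*t*exp(t) - 2*exp(t)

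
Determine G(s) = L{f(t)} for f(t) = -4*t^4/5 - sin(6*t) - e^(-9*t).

The transform is linear, so treat each term independently.
(-1)·[L{e^(-9t)} = 1/(s + 9)]; (-4/5)·[L{t^4} = 4!/s^5 = 24/s^5]; (-1)·[L{sin(6t)} = 6/(s^2 + 36)].

G(s) = -6/(s^2 + 36) - 1/(s + 9) - 96/(5*s^5)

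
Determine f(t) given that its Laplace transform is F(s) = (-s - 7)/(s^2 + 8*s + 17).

f(t) = -3*exp(-4*t)*sin(t) - exp(-4*t)*cos(t)

Complete the square in the denominator: s^2 + 8*s + 17 = (s + 4)^2 + 1^2.
Split the numerator to match: -s - 7 = -1·(s + 4) - 3·1.
Invert each term: -1·(s + 4)/((s + 4)^2 + 1) ↔ -e^(-4t)cos(t); -3·1/((s + 4)^2 + 1) ↔ -3e^(-4t)sin(t).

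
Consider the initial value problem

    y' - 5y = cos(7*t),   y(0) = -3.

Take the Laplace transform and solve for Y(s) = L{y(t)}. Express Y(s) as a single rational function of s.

Y(s) = (-3*s^2 + s - 147)/(s^3 - 5*s^2 + 49*s - 245)

Laplace-transform each side.
With L{y'} = sY - y(0) = sY - (-3): the LHS transforms to (s - 5)Y - (-3).
The right side is L{cos(7*t)} = s/(s^2 + 49).
So (s - 5)Y = s/(s^2 + 49) + (-3).
Isolate Y and clear denominators.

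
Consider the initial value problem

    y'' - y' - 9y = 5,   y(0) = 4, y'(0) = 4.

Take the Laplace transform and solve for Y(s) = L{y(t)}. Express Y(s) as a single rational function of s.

Laplace-transform each side.
Using L{y''} = s^2 Y - s·y(0) - y'(0) and L{y'} = sY - y(0), with y(0) = 4, y'(0) = 4, the left side becomes (s^2 - s - 9)Y - (4*s).
The right side is L{5} = 5/s.
So (s^2 - s - 9)Y = 5/s + (4*s).
Isolate Y and clear denominators.

Y(s) = (4*s^2 + 5)/(s^3 - s^2 - 9*s)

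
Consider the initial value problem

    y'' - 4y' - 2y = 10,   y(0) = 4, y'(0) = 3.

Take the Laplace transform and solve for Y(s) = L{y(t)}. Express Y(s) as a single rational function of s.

Y(s) = (4*s^2 - 13*s + 10)/(s^3 - 4*s^2 - 2*s)

Laplace-transform each side.
The derivative rules (L{y''} = s^2 Y - s·y(0) - y'(0) and L{y'} = sY - y(0), with y(0) = 4, y'(0) = 3) turn the left side into (s^2 - 4*s - 2)Y - (4*s - 13).
The right side is L{10} = 10/s.
So (s^2 - 4*s - 2)Y = 10/s + (4*s - 13).
Solve for Y(s) and write it as one ratio of polynomials.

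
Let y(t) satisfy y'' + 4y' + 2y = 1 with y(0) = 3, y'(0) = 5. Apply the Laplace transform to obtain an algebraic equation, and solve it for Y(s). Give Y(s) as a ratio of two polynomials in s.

Take the Laplace transform of both sides.
With L{y''} = s^2 Y - s·y(0) - y'(0) and L{y'} = sY - y(0), with y(0) = 3, y'(0) = 5: the LHS transforms to (s^2 + 4*s + 2)Y - (3*s + 17).
The right side is L{1} = 1/s.
So (s^2 + 4*s + 2)Y = 1/s + (3*s + 17).
Solve for Y(s) and write it as one ratio of polynomials.

Y(s) = (3*s^2 + 17*s + 1)/(s^3 + 4*s^2 + 2*s)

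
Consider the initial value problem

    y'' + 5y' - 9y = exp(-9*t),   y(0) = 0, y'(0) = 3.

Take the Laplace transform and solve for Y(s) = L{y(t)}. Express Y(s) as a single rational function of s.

Y(s) = (3*s + 28)/(s^3 + 14*s^2 + 36*s - 81)

Laplace-transform each side.
The derivative rules (L{y''} = s^2 Y - s·y(0) - y'(0) and L{y'} = sY - y(0), with y(0) = 0, y'(0) = 3) turn the left side into (s^2 + 5*s - 9)Y - (3).
The right side is L{exp(-9*t)} = 1/(s + 9).
So (s^2 + 5*s - 9)Y = 1/(s + 9) + (3).
Divide through and combine into a single rational function.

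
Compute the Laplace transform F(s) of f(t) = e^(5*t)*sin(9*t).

L{sin(9t)} = 9/(s^2 + 81).
By the first shifting theorem, multiplying by e^(5t) replaces s with s - 5.

F(s) = 9/((s - 5)^2 + 81)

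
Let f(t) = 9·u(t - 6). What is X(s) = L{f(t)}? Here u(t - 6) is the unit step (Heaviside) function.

By the second shifting theorem, L{u(t - c)·g(t - c)} = e^(-cs)·G(s) with c = 6 and G(s) = L{g(t)}.
L{9} = 9/s.

X(s) = 9*exp(-6*s)/s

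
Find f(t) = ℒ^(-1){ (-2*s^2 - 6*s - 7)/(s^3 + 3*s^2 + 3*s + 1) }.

Factor the denominator: s^3 + 3*s^2 + 3*s + 1 = (s + 1)^3.
Partial fraction decomposition gives [-2/(s + 1)] + [-2/(s + 1)^2] + [-3/(s + 1)^3].
Invert each term: -2/(s + 1) ↔ -2e^(-t); -2/(s + 1)^2 ↔ -2t·e^(-t); -3/(s + 1)^3 ↔ (-3/2)t^2·e^(-t).

f(t) = -3*t^2*exp(-t)/2 - 2*t*exp(-t) - 2*exp(-t)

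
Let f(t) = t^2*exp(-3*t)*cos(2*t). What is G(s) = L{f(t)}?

G(s) = 2*(s + 3)*(s^2 + 6*s - 3)/(s^2 + 6*s + 13)^3

L{cos(2t)} = s/(s^2 + 4).
Multiplying by e^(-3t) shifts s → s + 3, so L{exp(-3*t)*cos(2*t)} = (s + 3)/((s + 3)^2 + 4).
Then apply L{t^2·g(t)} = (-1)^2 d^2/ds^2[H(s)] with H(s) = (s + 3)/((s + 3)^2 + 4):
differentiating 2 times and applying the sign gives 2*(s + 3)*(s^2 + 6*s - 3)/(s^2 + 6*s + 13)^3.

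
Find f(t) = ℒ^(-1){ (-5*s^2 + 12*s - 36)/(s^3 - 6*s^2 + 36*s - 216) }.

f(t) = -2*exp(6*t) - sin(6*t) - 3*cos(6*t)

Factor the denominator: s^3 - 6*s^2 + 36*s - 216 = (s - 6)*(s^2 + 36).
Partial fraction decomposition gives [-2/(s - 6)] + [-3*s/(s^2 + 36)] + [-6/(s^2 + 36)].
Invert each term: -2/(s - 6) ↔ -2e^(6t); -3·s/(s^2 + 36) ↔ -3cos(6t); -1·6/(s^2 + 36) ↔ -sin(6t).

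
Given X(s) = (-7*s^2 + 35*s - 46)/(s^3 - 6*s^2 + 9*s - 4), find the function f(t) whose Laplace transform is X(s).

Factor the denominator: s^3 - 6*s^2 + 9*s - 4 = (s - 4)*(s - 1)^2.
Partial fraction decomposition gives [-5/(s - 1)] + [6/(s - 1)^2] + [-2/(s - 4)].
Invert each term: -5/(s - 1) ↔ -5e^(t); 6/(s - 1)^2 ↔ 6t·e^(t); -2/(s - 4) ↔ -2e^(4t).

f(t) = 6*t*exp(t) - 2*exp(4*t) - 5*exp(t)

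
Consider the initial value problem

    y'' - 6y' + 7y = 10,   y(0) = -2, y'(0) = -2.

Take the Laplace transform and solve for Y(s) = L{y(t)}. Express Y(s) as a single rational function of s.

Laplace-transform each side.
The derivative rules (L{y''} = s^2 Y - s·y(0) - y'(0) and L{y'} = sY - y(0), with y(0) = -2, y'(0) = -2) turn the left side into (s^2 - 6*s + 7)Y - (-2*s + 10).
The right side is L{10} = 10/s.
So (s^2 - 6*s + 7)Y = 10/s + (-2*s + 10).
Solve for Y(s) and write it as one ratio of polynomials.

Y(s) = (-2*s^2 + 10*s + 10)/(s^3 - 6*s^2 + 7*s)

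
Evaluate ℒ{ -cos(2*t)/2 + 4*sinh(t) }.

The transform is linear, so treat each term independently.
(4)·[L{sinh(t)} = 1/(s^2 - 1)]; (-1/2)·[L{cos(2t)} = s/(s^2 + 4)].

-s/(2*(s^2 + 4)) + 4/(s^2 - 1)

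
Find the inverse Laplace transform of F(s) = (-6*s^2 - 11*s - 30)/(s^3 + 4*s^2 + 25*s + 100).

sin(5*t) - 4*cos(5*t) - 2*exp(-4*t)

Factor the denominator: s^3 + 4*s^2 + 25*s + 100 = (s + 4)*(s^2 + 25).
Partial fraction decomposition gives [-2/(s + 4)] + [-4*s/(s^2 + 25)] + [5/(s^2 + 25)].
Invert each term: -2/(s + 4) ↔ -2e^(-4t); -4·s/(s^2 + 25) ↔ -4cos(5t); 1·5/(s^2 + 25) ↔ sin(5t).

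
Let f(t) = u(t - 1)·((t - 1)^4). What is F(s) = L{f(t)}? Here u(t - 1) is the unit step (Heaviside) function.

By the second shifting theorem, L{u(t - c)·g(t - c)} = e^(-cs)·G(s) with c = 1 and G(s) = L{g(t)}.
L{t^4} = 4!/s^5 = 24/s^5.

F(s) = 24*exp(-s)/s^5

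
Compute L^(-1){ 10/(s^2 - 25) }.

Since L{sinh(5t)} = 5/(s^2 - 25), the inverse is sinh(5*t), scaled by 2.

2*sinh(5*t)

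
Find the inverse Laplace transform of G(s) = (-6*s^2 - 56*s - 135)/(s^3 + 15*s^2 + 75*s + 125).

-5*t^2*exp(-5*t)/2 + 4*t*exp(-5*t) - 6*exp(-5*t)

Factor the denominator: s^3 + 15*s^2 + 75*s + 125 = (s + 5)^3.
Partial fraction decomposition gives [-6/(s + 5)] + [4/(s + 5)^2] + [-5/(s + 5)^3].
Invert each term: -6/(s + 5) ↔ -6e^(-5t); 4/(s + 5)^2 ↔ 4t·e^(-5t); -5/(s + 5)^3 ↔ (-5/2)t^2·e^(-5t).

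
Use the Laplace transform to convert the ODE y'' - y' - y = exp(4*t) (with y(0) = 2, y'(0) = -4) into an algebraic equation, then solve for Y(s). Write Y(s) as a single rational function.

Apply the Laplace transform to the equation.
Using L{y''} = s^2 Y - s·y(0) - y'(0) and L{y'} = sY - y(0), with y(0) = 2, y'(0) = -4, the left side becomes (s^2 - s - 1)Y - (2*s - 6).
The right side is L{exp(4*t)} = 1/(s - 4).
So (s^2 - s - 1)Y = 1/(s - 4) + (2*s - 6).
Divide through and combine into a single rational function.

Y(s) = (2*s^2 - 14*s + 25)/(s^3 - 5*s^2 + 3*s + 4)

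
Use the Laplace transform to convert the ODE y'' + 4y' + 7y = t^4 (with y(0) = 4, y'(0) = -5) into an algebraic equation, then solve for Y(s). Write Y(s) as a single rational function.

Transform both sides with L{·}.
With L{y''} = s^2 Y - s·y(0) - y'(0) and L{y'} = sY - y(0), with y(0) = 4, y'(0) = -5: the LHS transforms to (s^2 + 4*s + 7)Y - (4*s + 11).
The right side is L{t^4} = 24/s^5.
So (s^2 + 4*s + 7)Y = 24/s^5 + (4*s + 11).
Isolate Y and clear denominators.

Y(s) = (4*s^6 + 11*s^5 + 24)/(s^7 + 4*s^6 + 7*s^5)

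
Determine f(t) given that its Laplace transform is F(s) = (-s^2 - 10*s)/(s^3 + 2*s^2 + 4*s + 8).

f(t) = -2*sin(2*t) - 3*cos(2*t) + 2*exp(-2*t)

Factor the denominator: s^3 + 2*s^2 + 4*s + 8 = (s + 2)*(s^2 + 4).
Partial fraction decomposition gives [2/(s + 2)] + [-3*s/(s^2 + 4)] + [-4/(s^2 + 4)].
Invert each term: 2/(s + 2) ↔ 2e^(-2t); -3·s/(s^2 + 4) ↔ -3cos(2t); -2·2/(s^2 + 4) ↔ -2sin(2t).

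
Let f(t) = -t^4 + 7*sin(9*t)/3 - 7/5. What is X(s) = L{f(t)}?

X(s) = 21/(s^2 + 81) - 7/(5*s) - 24/s^5

The transform is linear, so treat each term independently.
(7/3)·[L{sin(9t)} = 9/(s^2 + 81)]; L{-7/5} = (-7/5)/s; (-1)·[L{t^4} = 4!/s^5 = 24/s^5].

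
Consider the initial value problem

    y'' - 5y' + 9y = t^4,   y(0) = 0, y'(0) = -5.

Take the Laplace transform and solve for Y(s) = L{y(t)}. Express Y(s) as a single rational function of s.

Laplace-transform each side.
With L{y''} = s^2 Y - s·y(0) - y'(0) and L{y'} = sY - y(0), with y(0) = 0, y'(0) = -5: the LHS transforms to (s^2 - 5*s + 9)Y - (-5).
The right side is L{t^4} = 24/s^5.
So (s^2 - 5*s + 9)Y = 24/s^5 + (-5).
Divide through and combine into a single rational function.

Y(s) = (-5*s^5 + 24)/(s^7 - 5*s^6 + 9*s^5)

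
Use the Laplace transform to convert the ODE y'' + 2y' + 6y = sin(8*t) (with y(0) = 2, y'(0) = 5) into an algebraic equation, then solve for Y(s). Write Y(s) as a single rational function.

Laplace-transform each side.
Using L{y''} = s^2 Y - s·y(0) - y'(0) and L{y'} = sY - y(0), with y(0) = 2, y'(0) = 5, the left side becomes (s^2 + 2*s + 6)Y - (2*s + 9).
The right side is L{sin(8*t)} = 8/(s^2 + 64).
So (s^2 + 2*s + 6)Y = 8/(s^2 + 64) + (2*s + 9).
Isolate Y and clear denominators.

Y(s) = (2*s^3 + 9*s^2 + 128*s + 584)/(s^4 + 2*s^3 + 70*s^2 + 128*s + 384)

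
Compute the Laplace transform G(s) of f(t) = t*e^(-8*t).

L{t} = 1!/s^2 = 1/s^2.
By the first shifting theorem, multiplying by e^(-8t) replaces s with s + 8.

G(s) = (s + 8)^(-2)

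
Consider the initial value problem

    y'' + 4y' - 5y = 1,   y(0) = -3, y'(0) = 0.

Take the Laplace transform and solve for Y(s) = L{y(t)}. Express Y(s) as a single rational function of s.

Laplace-transform each side.
With L{y''} = s^2 Y - s·y(0) - y'(0) and L{y'} = sY - y(0), with y(0) = -3, y'(0) = 0: the LHS transforms to (s^2 + 4*s - 5)Y - (-3*s - 12).
The right side is L{1} = 1/s.
So (s^2 + 4*s - 5)Y = 1/s + (-3*s - 12).
Divide through and combine into a single rational function.

Y(s) = (-3*s^2 - 12*s + 1)/(s^3 + 4*s^2 - 5*s)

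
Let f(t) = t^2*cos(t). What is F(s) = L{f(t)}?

L{cos(t)} = s/(s^2 + 1).
Then apply L{t^2·g(t)} = (-1)^2 d^2/ds^2[G(s)] with G(s) = s/(s^2 + 1):
differentiating 2 times and applying the sign gives 2*s*(s^2 - 3)/(s^2 + 1)^3.

F(s) = 2*s*(s^2 - 3)/(s^2 + 1)^3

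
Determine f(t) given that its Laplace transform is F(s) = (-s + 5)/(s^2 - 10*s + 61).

f(t) = -exp(5*t)*cos(6*t)

Rewrite the denominator: s^2 - 10*s + 61 = (s - 5)^2 + 36.
The form in (s - 5) signals a first-shifting-theorem factor e^(5t).
Since L{cos(6t)} = s/(s^2 + 36), the inverse is e^(5*t)*cos(6*t), scaled by -1.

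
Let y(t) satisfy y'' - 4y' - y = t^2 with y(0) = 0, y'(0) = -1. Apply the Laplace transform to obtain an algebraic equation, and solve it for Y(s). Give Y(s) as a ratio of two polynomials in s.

Take the Laplace transform of both sides.
Using L{y''} = s^2 Y - s·y(0) - y'(0) and L{y'} = sY - y(0), with y(0) = 0, y'(0) = -1, the left side becomes (s^2 - 4*s - 1)Y - (-1).
The right side is L{t^2} = 2/s^3.
So (s^2 - 4*s - 1)Y = 2/s^3 + (-1).
Solve for Y(s) and write it as one ratio of polynomials.

Y(s) = (-s^3 + 2)/(s^5 - 4*s^4 - s^3)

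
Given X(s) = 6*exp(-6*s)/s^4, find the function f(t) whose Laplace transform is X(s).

f(t) = Heaviside(t - 6)*((t - 6)^3)

The factor e^(-6s) signals a time shift by c = 6 (second shifting theorem).
L{t^3} = 3!/s^4 = 6/s^4, so L^-1{6/s^4} = t^3.
Hence the inverse is u(t - 6) times that function evaluated at t - 6.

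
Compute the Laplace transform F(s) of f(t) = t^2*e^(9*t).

L{e^(9t)} = 1/(s - 9).
Then apply L{t^2·g(t)} = (-1)^2 d^2/ds^2[G(s)] with G(s) = 1/(s - 9):
differentiating 2 times and applying the sign gives 2/(s - 9)^3.

F(s) = 2/(s - 9)^3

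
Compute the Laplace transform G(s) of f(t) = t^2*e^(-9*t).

G(s) = 2/(s + 9)^3

L{e^(-9t)} = 1/(s + 9).
Then apply L{t^2·g(t)} = (-1)^2 d^2/ds^2[H(s)] with H(s) = 1/(s + 9):
differentiating 2 times and applying the sign gives 2/(s + 9)^3.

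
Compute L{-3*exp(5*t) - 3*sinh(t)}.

-3/(s^2 - 1) - 3/(s - 5)

By linearity of the Laplace transform, transform each term separately.
(-3)·[L{sinh(t)} = 1/(s^2 - 1)]; (-3)·[L{e^(5t)} = 1/(s - 5)].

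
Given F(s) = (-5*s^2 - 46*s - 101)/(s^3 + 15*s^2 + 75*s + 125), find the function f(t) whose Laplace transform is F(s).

Factor the denominator: s^3 + 15*s^2 + 75*s + 125 = (s + 5)^3.
Partial fraction decomposition gives [-5/(s + 5)] + [4/(s + 5)^2] + [4/(s + 5)^3].
Invert each term: -5/(s + 5) ↔ -5e^(-5t); 4/(s + 5)^2 ↔ 4t·e^(-5t); 4/(s + 5)^3 ↔ (2)t^2·e^(-5t).

f(t) = 2*t^2*exp(-5*t) + 4*t*exp(-5*t) - 5*exp(-5*t)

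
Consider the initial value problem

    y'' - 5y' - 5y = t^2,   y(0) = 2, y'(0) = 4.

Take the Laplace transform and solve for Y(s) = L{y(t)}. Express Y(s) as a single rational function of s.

Y(s) = (2*s^4 - 6*s^3 + 2)/(s^5 - 5*s^4 - 5*s^3)

Take the Laplace transform of both sides.
With L{y''} = s^2 Y - s·y(0) - y'(0) and L{y'} = sY - y(0), with y(0) = 2, y'(0) = 4: the LHS transforms to (s^2 - 5*s - 5)Y - (2*s - 6).
The right side is L{t^2} = 2/s^3.
So (s^2 - 5*s - 5)Y = 2/s^3 + (2*s - 6).
Divide through and combine into a single rational function.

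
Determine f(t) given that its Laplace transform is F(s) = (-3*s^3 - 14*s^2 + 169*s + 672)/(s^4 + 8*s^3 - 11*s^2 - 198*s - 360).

f(t) = exp(5*t) - 5*exp(-3*t) - 2*exp(-4*t) + 3*exp(-6*t)

Factor the denominator: s^4 + 8*s^3 - 11*s^2 - 198*s - 360 = (s - 5)*(s + 3)*(s + 4)*(s + 6).
Partial fraction decomposition gives [-5/(s + 3)] + [3/(s + 6)] + [-2/(s + 4)] + [1/(s - 5)].
Invert each term: -5/(s + 3) ↔ -5e^(-3t); 3/(s + 6) ↔ 3e^(-6t); -2/(s + 4) ↔ -2e^(-4t); 1/(s - 5) ↔ e^(5t).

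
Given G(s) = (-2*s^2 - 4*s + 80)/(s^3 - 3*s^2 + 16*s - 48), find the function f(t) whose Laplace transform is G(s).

f(t) = 2*exp(3*t) - 4*sin(4*t) - 4*cos(4*t)

Factor the denominator: s^3 - 3*s^2 + 16*s - 48 = (s - 3)*(s^2 + 16).
Partial fraction decomposition gives [2/(s - 3)] + [-4*s/(s^2 + 16)] + [-16/(s^2 + 16)].
Invert each term: 2/(s - 3) ↔ 2e^(3t); -4·s/(s^2 + 16) ↔ -4cos(4t); -4·4/(s^2 + 16) ↔ -4sin(4t).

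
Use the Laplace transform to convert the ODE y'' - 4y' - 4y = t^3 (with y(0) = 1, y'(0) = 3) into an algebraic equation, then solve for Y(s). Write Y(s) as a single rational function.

Y(s) = (s^5 - s^4 + 6)/(s^6 - 4*s^5 - 4*s^4)

Apply the Laplace transform to the equation.
With L{y''} = s^2 Y - s·y(0) - y'(0) and L{y'} = sY - y(0), with y(0) = 1, y'(0) = 3: the LHS transforms to (s^2 - 4*s - 4)Y - (s - 1).
The right side is L{t^3} = 6/s^4.
So (s^2 - 4*s - 4)Y = 6/s^4 + (s - 1).
Isolate Y and clear denominators.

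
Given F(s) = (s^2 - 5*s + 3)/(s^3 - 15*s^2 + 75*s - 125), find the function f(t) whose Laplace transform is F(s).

f(t) = 3*t^2*exp(5*t)/2 + 5*t*exp(5*t) + exp(5*t)

Factor the denominator: s^3 - 15*s^2 + 75*s - 125 = (s - 5)^3.
Partial fraction decomposition gives [1/(s - 5)] + [5/(s - 5)^2] + [3/(s - 5)^3].
Invert each term: 1/(s - 5) ↔ e^(5t); 5/(s - 5)^2 ↔ 5t·e^(5t); 3/(s - 5)^3 ↔ (3/2)t^2·e^(5t).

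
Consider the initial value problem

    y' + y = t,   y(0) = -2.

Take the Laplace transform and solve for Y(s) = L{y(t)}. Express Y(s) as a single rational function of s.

Y(s) = (-2*s^2 + 1)/(s^3 + s^2)

Transform both sides with L{·}.
The derivative rules (L{y'} = sY - y(0) = sY - (-2)) turn the left side into (s + 1)Y - (-2).
The right side is L{t} = s^(-2).
So (s + 1)Y = s^(-2) + (-2).
Divide through and combine into a single rational function.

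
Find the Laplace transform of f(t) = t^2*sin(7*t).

L{sin(7t)} = 7/(s^2 + 49).
Then apply L{t^2·g(t)} = (-1)^2 d^2/ds^2[G(s)] with G(s) = 7/(s^2 + 49):
differentiating 2 times and applying the sign gives 14*(3*s^2 - 49)/(s^2 + 49)^3.

14*(3*s^2 - 49)/(s^2 + 49)^3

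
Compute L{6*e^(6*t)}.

L{6} = 6/s.
By the first shifting theorem, multiplying by e^(6t) replaces s with s - 6.

6/(s - 6)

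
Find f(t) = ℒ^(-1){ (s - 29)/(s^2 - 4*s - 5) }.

Factor the denominator: s^2 - 4*s - 5 = (s - 5)*(s + 1).
Partial fraction decomposition gives [5/(s + 1)] + [-4/(s - 5)].
Invert each term: 5/(s + 1) ↔ 5e^(-t); -4/(s - 5) ↔ -4e^(5t).

f(t) = -4*exp(5*t) + 5*exp(-t)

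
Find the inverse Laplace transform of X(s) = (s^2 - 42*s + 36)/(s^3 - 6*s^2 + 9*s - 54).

-4*exp(6*t) - 4*sin(3*t) + 5*cos(3*t)

Factor the denominator: s^3 - 6*s^2 + 9*s - 54 = (s - 6)*(s^2 + 9).
Partial fraction decomposition gives [-4/(s - 6)] + [5*s/(s^2 + 9)] + [-12/(s^2 + 9)].
Invert each term: -4/(s - 6) ↔ -4e^(6t); 5·s/(s^2 + 9) ↔ 5cos(3t); -4·3/(s^2 + 9) ↔ -4sin(3t).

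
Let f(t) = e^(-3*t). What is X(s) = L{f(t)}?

L{e^(-3t)} = 1/(s + 3).

X(s) = 1/(s + 3)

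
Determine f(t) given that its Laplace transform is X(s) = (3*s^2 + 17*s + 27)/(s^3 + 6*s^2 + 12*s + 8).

f(t) = 5*t^2*exp(-2*t)/2 + 5*t*exp(-2*t) + 3*exp(-2*t)

Factor the denominator: s^3 + 6*s^2 + 12*s + 8 = (s + 2)^3.
Partial fraction decomposition gives [3/(s + 2)] + [5/(s + 2)^2] + [5/(s + 2)^3].
Invert each term: 3/(s + 2) ↔ 3e^(-2t); 5/(s + 2)^2 ↔ 5t·e^(-2t); 5/(s + 2)^3 ↔ (5/2)t^2·e^(-2t).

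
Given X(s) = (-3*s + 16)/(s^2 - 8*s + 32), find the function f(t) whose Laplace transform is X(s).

f(t) = exp(4*t)*sin(4*t) - 3*exp(4*t)*cos(4*t)

Complete the square in the denominator: s^2 - 8*s + 32 = (s - 4)^2 + 4^2.
Split the numerator to match: -3*s + 16 = -3·(s - 4) + 1·4.
Invert each term: -3·(s - 4)/((s - 4)^2 + 16) ↔ -3e^(4t)cos(4t); 1·4/((s - 4)^2 + 16) ↔ e^(4t)sin(4t).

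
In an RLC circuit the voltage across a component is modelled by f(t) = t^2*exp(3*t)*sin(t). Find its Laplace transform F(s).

F(s) = 2*(3*s^2 - 18*s + 26)/(s^2 - 6*s + 10)^3

L{sin(t)} = 1/(s^2 + 1).
Multiplying by e^(3t) shifts s → s - 3, so L{exp(3*t)*sin(t)} = 1/((s - 3)^2 + 1).
Then apply L{t^2·g(t)} = (-1)^2 d^2/ds^2[G(s)] with G(s) = 1/((s - 3)^2 + 1):
differentiating 2 times and applying the sign gives 2*(3*s^2 - 18*s + 26)/(s^2 - 6*s + 10)^3.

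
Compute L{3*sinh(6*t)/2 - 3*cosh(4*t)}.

By linearity of the Laplace transform, transform each term separately.
(-3)·[L{cosh(4t)} = s/(s^2 - 16)]; (3/2)·[L{sinh(6t)} = 6/(s^2 - 36)].

-3*s/(s^2 - 16) + 9/(s^2 - 36)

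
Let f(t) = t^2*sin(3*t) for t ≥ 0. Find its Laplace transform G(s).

G(s) = 18*(s^2 - 3)/(s^2 + 9)^3

L{sin(3t)} = 3/(s^2 + 9).
Then apply L{t^2·g(t)} = (-1)^2 d^2/ds^2[H(s)] with H(s) = 3/(s^2 + 9):
differentiating 2 times and applying the sign gives 18*(s^2 - 3)/(s^2 + 9)^3.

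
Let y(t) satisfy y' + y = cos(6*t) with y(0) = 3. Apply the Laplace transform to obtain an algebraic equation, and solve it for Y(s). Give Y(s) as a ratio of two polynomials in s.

Y(s) = (3*s^2 + s + 108)/(s^3 + s^2 + 36*s + 36)

Laplace-transform each side.
Using L{y'} = sY - y(0) = sY - 3, the left side becomes (s + 1)Y - (3).
The right side is L{cos(6*t)} = s/(s^2 + 36).
So (s + 1)Y = s/(s^2 + 36) + (3).
Isolate Y and clear denominators.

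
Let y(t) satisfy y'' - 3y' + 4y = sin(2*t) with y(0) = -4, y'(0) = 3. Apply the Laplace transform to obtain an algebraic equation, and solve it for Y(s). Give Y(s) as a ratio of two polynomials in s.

Y(s) = (-4*s^3 + 15*s^2 - 16*s + 62)/(s^4 - 3*s^3 + 8*s^2 - 12*s + 16)

Apply the Laplace transform to the equation.
With L{y''} = s^2 Y - s·y(0) - y'(0) and L{y'} = sY - y(0), with y(0) = -4, y'(0) = 3: the LHS transforms to (s^2 - 3*s + 4)Y - (-4*s + 15).
The right side is L{sin(2*t)} = 2/(s^2 + 4).
So (s^2 - 3*s + 4)Y = 2/(s^2 + 4) + (-4*s + 15).
Divide through and combine into a single rational function.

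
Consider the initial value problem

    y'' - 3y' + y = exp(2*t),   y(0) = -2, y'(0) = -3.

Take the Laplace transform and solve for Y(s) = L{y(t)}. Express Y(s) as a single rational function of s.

Y(s) = (-2*s^2 + 7*s - 5)/(s^3 - 5*s^2 + 7*s - 2)

Apply the Laplace transform to the equation.
The derivative rules (L{y''} = s^2 Y - s·y(0) - y'(0) and L{y'} = sY - y(0), with y(0) = -2, y'(0) = -3) turn the left side into (s^2 - 3*s + 1)Y - (-2*s + 3).
The right side is L{exp(2*t)} = 1/(s - 2).
So (s^2 - 3*s + 1)Y = 1/(s - 2) + (-2*s + 3).
Isolate Y and clear denominators.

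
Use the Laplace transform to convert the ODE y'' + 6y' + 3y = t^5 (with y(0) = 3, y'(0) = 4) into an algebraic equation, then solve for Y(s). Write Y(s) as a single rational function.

Take the Laplace transform of both sides.
Using L{y''} = s^2 Y - s·y(0) - y'(0) and L{y'} = sY - y(0), with y(0) = 3, y'(0) = 4, the left side becomes (s^2 + 6*s + 3)Y - (3*s + 22).
The right side is L{t^5} = 120/s^6.
So (s^2 + 6*s + 3)Y = 120/s^6 + (3*s + 22).
Solve for Y(s) and write it as one ratio of polynomials.

Y(s) = (3*s^7 + 22*s^6 + 120)/(s^8 + 6*s^7 + 3*s^6)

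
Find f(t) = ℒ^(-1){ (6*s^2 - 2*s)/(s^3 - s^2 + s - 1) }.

f(t) = 2*exp(t) + 2*sin(t) + 4*cos(t)

Factor the denominator: s^3 - s^2 + s - 1 = (s - 1)*(s^2 + 1).
Partial fraction decomposition gives [2/(s - 1)] + [4*s/(s^2 + 1)] + [2/(s^2 + 1)].
Invert each term: 2/(s - 1) ↔ 2e^(t); 4·s/(s^2 + 1) ↔ 4cos(t); 2·1/(s^2 + 1) ↔ 2sin(t).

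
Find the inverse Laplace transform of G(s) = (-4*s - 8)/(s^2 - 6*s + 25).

Complete the square in the denominator: s^2 - 6*s + 25 = (s - 3)^2 + 4^2.
Split the numerator to match: -4*s - 8 = -4·(s - 3) - 5·4.
Invert each term: -4·(s - 3)/((s - 3)^2 + 16) ↔ -4e^(3t)cos(4t); -5·4/((s - 3)^2 + 16) ↔ -5e^(3t)sin(4t).

-5*exp(3*t)*sin(4*t) - 4*exp(3*t)*cos(4*t)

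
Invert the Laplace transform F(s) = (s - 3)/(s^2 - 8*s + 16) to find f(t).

Factor the denominator: s^2 - 8*s + 16 = (s - 4)^2.
Partial fraction decomposition gives [1/(s - 4)] + [(s - 4)^(-2)].
Invert each term: 1/(s - 4) ↔ e^(4t); 1/(s - 4)^2 ↔ t·e^(4t).

f(t) = t*exp(4*t) + exp(4*t)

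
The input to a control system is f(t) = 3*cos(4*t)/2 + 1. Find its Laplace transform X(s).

By linearity of the Laplace transform, transform each term separately.
(3/2)·[L{cos(4t)} = s/(s^2 + 16)]; L{1} = 1/s.

X(s) = 3*s/(2*(s^2 + 16)) + 1/s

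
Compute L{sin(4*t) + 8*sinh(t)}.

By linearity of the Laplace transform, transform each term separately.
(8)·[L{sinh(t)} = 1/(s^2 - 1)]; L{sin(4t)} = 4/(s^2 + 16).

4/(s^2 + 16) + 8/(s^2 - 1)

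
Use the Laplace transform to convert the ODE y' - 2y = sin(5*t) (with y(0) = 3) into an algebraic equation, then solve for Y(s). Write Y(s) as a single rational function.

Transform both sides with L{·}.
The derivative rules (L{y'} = sY - y(0) = sY - 3) turn the left side into (s - 2)Y - (3).
The right side is L{sin(5*t)} = 5/(s^2 + 25).
So (s - 2)Y = 5/(s^2 + 25) + (3).
Solve for Y(s) and write it as one ratio of polynomials.

Y(s) = (3*s^2 + 80)/(s^3 - 2*s^2 + 25*s - 50)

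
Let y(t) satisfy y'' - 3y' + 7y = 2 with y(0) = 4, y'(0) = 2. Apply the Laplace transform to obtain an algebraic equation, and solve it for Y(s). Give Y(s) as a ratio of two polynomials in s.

Transform both sides with L{·}.
The derivative rules (L{y''} = s^2 Y - s·y(0) - y'(0) and L{y'} = sY - y(0), with y(0) = 4, y'(0) = 2) turn the left side into (s^2 - 3*s + 7)Y - (4*s - 10).
The right side is L{2} = 2/s.
So (s^2 - 3*s + 7)Y = 2/s + (4*s - 10).
Solve for Y(s) and write it as one ratio of polynomials.

Y(s) = (4*s^2 - 10*s + 2)/(s^3 - 3*s^2 + 7*s)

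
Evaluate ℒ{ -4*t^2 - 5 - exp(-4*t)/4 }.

By linearity of the Laplace transform, transform each term separately.
(-1/4)·[L{e^(-4t)} = 1/(s + 4)]; (-4)·[L{t^2} = 2!/s^3 = 2/s^3]; L{-5} = -5/s.

-1/(4*(s + 4)) - 5/s - 8/s^3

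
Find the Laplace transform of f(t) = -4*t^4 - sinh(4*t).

By linearity of the Laplace transform, transform each term separately.
(-4)·[L{t^4} = 4!/s^5 = 24/s^5]; (-1)·[L{sinh(4t)} = 4/(s^2 - 16)].

-4/(s^2 - 16) - 96/s^5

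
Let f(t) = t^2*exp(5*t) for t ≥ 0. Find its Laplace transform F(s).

L{e^(5t)} = 1/(s - 5).
Then apply L{t^2·g(t)} = (-1)^2 d^2/ds^2[G(s)] with G(s) = 1/(s - 5):
differentiating 2 times and applying the sign gives 2/(s - 5)^3.

F(s) = 2/(s - 5)^3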